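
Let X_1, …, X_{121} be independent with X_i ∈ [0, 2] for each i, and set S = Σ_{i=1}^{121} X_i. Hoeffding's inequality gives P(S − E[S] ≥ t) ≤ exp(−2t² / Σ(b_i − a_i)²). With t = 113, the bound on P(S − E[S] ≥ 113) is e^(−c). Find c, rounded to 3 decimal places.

52.764

Σ(b_i − a_i)² = 121·(2)² = 484.
c = 2t²/484 = 2·113²/484 = 52.7645.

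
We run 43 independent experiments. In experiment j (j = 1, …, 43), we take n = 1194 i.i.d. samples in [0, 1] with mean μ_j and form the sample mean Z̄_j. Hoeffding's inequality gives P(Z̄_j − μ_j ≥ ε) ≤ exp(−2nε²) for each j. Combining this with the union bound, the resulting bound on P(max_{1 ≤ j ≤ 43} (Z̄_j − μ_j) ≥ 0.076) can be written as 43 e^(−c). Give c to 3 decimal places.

Union bound over the 43 events: P(max_{1 ≤ j ≤ 43} (Z̄_j − μ_j) ≥ 0.076) ≤ 43·exp(−2nε²) = 43 exp(−2·1194·0.076²).
So c = 2·1194·0.076² = 13.7931.

13.793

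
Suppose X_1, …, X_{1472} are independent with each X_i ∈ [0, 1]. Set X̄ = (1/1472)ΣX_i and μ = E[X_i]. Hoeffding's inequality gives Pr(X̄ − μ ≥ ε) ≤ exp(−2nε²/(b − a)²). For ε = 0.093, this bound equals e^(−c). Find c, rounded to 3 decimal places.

c = 2nε²/(b − a)² = 2·1472·0.093² / 1² = 25.4627.

25.463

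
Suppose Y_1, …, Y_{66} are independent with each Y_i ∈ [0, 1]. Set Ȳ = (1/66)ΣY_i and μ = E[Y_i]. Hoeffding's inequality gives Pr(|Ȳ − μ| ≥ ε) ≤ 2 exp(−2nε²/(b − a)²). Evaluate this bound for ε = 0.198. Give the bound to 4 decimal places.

0.0113

Exponent: 2nε²/(b − a)² = 2·66·0.198² / 1² = 5.17493.
Bound = 2·exp(−5.17493) = 0.01131.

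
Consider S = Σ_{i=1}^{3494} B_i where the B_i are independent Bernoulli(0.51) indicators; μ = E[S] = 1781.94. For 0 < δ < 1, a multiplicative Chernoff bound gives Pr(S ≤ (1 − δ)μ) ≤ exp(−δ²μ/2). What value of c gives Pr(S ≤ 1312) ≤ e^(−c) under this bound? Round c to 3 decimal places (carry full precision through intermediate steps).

Write 1312 = (1 − δ)μ, so δ = 1 − 1312/1781.94 = 0.2637238…
Then the exponent is δ²μ/2 = (μ − 1312)²/(2μ) = 61.967183.

61.967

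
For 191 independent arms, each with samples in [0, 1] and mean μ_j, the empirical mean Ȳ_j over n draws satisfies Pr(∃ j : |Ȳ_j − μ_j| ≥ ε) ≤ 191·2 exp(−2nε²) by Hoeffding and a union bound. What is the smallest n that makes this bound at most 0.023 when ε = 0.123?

322

Need 2·191·exp(−2nε²) ≤ 0.023, i.e. exp(−2nε²) ≤ 0.023/382.
So 2nε² ≥ ln(382/0.023) = 9.717682.
Hence n ≥ 9.717682/(2·0.123²) = 321.161.
The smallest integer n is 322.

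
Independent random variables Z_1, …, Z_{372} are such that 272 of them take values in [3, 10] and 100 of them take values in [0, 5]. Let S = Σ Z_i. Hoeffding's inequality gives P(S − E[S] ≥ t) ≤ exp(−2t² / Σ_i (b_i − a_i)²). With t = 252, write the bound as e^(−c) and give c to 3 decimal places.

8.024

Σ(b_i − a_i)² = 272·7² + 100·5² = 15828.
c = 2t² / 15828 = 2·252² / 15828 = 8.0243.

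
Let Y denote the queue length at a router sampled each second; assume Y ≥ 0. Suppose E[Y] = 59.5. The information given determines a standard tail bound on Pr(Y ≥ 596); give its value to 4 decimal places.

0.0998

Only the mean of a non-negative variable is known, so Markov's inequality is the applicable tail bound.
Markov's inequality: for a non-negative random variable, Pr(Y ≥ a) ≤ E[Y]/a.
Here E[Y] = 59.5 and a = 596, so the bound is 59.5/596 = 0.0998.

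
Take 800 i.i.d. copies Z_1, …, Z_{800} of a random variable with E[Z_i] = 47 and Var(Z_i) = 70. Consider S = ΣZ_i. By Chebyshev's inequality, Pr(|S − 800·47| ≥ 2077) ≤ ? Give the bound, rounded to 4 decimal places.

0.0130

Var(S) = n·Var(Z_i) = 800·70 = 56000.
Chebyshev: Pr(|S − 800·47| ≥ 2077) ≤ Var(S)/2077² = 56000/4313929 = 0.0130.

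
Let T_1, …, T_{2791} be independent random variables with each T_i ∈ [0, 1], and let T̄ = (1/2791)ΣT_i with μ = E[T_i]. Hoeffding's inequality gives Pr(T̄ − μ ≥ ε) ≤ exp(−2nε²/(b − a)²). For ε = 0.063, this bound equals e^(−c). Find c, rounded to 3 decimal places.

22.155

c = 2nε²/(b − a)² = 2·2791·0.063² / 1² = 22.1550.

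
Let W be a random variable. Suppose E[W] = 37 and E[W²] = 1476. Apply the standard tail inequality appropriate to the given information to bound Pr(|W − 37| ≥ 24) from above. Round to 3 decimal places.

The first two moments determine the variance, so Chebyshev's inequality is the sharpest standard bound available.
Var(W) = E[W²] − (E[W])² = 1476 − 1369 = 107.
Chebyshev's inequality: Pr(|W − μ| ≥ t) ≤ Var(W)/t² = 107/576 = 0.1858.

0.186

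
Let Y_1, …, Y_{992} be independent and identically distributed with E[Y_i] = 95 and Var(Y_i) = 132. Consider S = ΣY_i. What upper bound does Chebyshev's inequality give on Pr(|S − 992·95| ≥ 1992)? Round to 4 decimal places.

Var(S) = n·Var(Y_i) = 992·132 = 130944.
Chebyshev: Pr(|S − 992·95| ≥ 1992) ≤ Var(S)/1992² = 130944/3968064 = 0.0330.

0.0330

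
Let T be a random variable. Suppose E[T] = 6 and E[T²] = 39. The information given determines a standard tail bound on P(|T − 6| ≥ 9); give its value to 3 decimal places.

0.037

The first two moments determine the variance, so Chebyshev's inequality is the sharpest standard bound available.
Var(T) = E[T²] − (E[T])² = 39 − 36 = 3.
Chebyshev's inequality: P(|T − μ| ≥ t) ≤ Var(T)/t² = 3/81 = 0.0370.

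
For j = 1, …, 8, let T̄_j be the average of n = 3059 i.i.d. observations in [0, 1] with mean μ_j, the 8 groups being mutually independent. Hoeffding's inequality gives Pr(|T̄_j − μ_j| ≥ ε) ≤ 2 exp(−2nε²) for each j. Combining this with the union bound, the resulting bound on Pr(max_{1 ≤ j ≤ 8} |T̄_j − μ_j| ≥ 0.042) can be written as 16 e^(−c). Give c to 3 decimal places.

Union bound over the 8 events: Pr(max_{1 ≤ j ≤ 8} |T̄_j − μ_j| ≥ 0.042) ≤ 8·2·exp(−2nε²) = 16 exp(−2·3059·0.042²).
So c = 2·3059·0.042² = 10.7922.

10.792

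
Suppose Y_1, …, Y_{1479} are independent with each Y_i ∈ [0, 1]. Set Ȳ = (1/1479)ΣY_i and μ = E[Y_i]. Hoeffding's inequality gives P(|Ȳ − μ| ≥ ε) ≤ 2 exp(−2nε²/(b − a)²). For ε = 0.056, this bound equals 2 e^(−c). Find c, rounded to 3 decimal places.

c = 2nε²/(b − a)² = 2·1479·0.056² / 1² = 9.2763.

9.276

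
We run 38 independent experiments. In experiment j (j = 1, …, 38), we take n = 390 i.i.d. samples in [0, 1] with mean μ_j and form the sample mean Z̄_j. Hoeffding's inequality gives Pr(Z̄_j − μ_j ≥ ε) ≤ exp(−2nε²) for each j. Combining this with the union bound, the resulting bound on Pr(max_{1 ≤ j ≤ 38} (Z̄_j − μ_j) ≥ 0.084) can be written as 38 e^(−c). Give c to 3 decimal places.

5.504

Union bound over the 38 events: Pr(max_{1 ≤ j ≤ 38} (Z̄_j − μ_j) ≥ 0.084) ≤ 38·exp(−2nε²) = 38 exp(−2·390·0.084²).
So c = 2·390·0.084² = 5.5037.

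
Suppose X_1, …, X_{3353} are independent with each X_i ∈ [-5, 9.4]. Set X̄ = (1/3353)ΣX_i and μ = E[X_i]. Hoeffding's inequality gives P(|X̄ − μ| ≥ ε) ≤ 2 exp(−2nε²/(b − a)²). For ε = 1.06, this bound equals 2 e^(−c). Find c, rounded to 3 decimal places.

36.337

c = 2nε²/(b − a)² = 2·3353·1.06² / 14.4² = 36.3371.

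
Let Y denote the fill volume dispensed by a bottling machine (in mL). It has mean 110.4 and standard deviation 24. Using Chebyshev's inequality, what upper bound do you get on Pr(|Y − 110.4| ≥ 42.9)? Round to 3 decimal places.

Chebyshev: Pr(|Y − μ| ≥ t) ≤ Var(Y)/t².
Var(Y) = σ² = 24² = 576.
Bound = 576 / 1840.41 = 0.3130.

0.313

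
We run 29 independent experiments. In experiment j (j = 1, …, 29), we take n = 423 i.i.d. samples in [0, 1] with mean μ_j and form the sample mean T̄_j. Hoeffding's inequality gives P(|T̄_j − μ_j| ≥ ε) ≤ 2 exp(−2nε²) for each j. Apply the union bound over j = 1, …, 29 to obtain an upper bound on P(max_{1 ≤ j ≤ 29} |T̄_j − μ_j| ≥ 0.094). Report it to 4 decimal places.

Per-experiment Hoeffding bound: 2·exp(−2·423·0.094²) = 2·exp(−7.47526) = 0.0011339.
Union bound over 29 events: 29·0.0011339 = 0.03288.

0.0329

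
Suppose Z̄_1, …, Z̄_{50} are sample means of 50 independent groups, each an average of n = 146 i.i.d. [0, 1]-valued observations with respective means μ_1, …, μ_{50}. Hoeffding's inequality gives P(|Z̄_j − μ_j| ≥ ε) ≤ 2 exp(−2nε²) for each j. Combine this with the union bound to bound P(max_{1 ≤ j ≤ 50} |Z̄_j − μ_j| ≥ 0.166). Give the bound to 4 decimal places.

0.0320

Per-experiment Hoeffding bound: 2·exp(−2·146·0.166²) = 2·exp(−8.04635) = 0.00064054.
Union bound over 50 events: 50·0.00064054 = 0.03203.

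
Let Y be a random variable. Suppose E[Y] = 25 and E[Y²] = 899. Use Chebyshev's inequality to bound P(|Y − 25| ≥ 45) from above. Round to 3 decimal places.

0.135

Var(Y) = E[Y²] − (E[Y])² = 899 − 625 = 274.
Chebyshev's inequality: P(|Y − μ| ≥ t) ≤ Var(Y)/t² = 274/2025 = 0.1353.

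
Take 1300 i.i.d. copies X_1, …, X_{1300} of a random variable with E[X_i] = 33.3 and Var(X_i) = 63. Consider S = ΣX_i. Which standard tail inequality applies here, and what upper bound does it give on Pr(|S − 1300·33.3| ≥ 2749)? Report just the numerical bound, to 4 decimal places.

With mean and variance of each term known, Chebyshev's inequality bounds the deviation of the sum (or sample mean).
Var(S) = n·Var(X_i) = 1300·63 = 81900.
Chebyshev: Pr(|S − 1300·33.3| ≥ 2749) ≤ Var(S)/2749² = 81900/7557001 = 0.0108.

0.0108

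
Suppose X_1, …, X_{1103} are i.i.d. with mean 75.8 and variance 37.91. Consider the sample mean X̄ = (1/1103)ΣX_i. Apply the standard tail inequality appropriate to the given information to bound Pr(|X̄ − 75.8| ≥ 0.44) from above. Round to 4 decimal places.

With mean and variance of each term known, Chebyshev's inequality bounds the deviation of the sum (or sample mean).
Var(X̄) = Var(X_i)/n = 37.91/1103 = 0.03437.
Chebyshev: Pr(|X̄ − 75.8| ≥ 0.44) ≤ Var(X̄)/(0.44)² = 37.91/(1103·0.44²) = 0.1775.

0.1775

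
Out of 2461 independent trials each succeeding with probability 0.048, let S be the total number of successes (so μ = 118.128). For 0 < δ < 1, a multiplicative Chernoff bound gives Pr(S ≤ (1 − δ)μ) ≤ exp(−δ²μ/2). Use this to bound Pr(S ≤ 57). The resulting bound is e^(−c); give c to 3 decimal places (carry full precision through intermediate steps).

15.816

Write 57 = (1 − δ)μ, so δ = 1 − 57/118.128 = 0.5174726…
Then the exponent is δ²μ/2 = (μ − 57)²/(2μ) = 15.816032.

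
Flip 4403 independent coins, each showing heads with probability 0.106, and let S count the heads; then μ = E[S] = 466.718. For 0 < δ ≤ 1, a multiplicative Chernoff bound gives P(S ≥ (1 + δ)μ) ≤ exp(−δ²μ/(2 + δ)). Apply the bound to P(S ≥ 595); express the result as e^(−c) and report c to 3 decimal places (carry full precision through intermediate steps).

Write 595 = (1 + δ)μ, so δ = 595/466.718 − 1 = 0.2748598…
Then the exponent is δ²μ/(2 + δ) = (595 − μ)² / (μ·(2 + δ)) = 15.499663.

15.500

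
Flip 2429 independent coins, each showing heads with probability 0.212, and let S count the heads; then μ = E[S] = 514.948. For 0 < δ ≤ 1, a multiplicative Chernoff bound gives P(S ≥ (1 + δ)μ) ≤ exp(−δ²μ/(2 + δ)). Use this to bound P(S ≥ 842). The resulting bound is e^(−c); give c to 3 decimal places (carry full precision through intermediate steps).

Write 842 = (1 + δ)μ, so δ = 842/514.948 − 1 = 0.6351166…
Then the exponent is δ²μ/(2 + δ) = (842 − μ)² / (μ·(2 + δ)) = 78.826168.

78.826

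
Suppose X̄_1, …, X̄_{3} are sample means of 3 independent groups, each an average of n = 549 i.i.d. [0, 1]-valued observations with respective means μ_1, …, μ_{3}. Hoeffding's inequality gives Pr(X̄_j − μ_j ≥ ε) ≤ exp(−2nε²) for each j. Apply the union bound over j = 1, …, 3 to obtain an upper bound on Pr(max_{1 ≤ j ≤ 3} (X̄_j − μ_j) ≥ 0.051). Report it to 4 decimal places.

Per-experiment Hoeffding bound: exp(−2·549·0.051²) = exp(−2.85590) = 0.057504.
Union bound over 3 events: 3·0.057504 = 0.17251.

0.1725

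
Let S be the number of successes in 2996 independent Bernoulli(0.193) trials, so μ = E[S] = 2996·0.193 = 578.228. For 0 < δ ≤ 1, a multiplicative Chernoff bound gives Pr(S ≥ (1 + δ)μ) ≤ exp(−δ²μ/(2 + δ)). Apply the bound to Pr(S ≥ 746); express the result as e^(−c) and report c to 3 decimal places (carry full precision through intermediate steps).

21.256

Write 746 = (1 + δ)μ, so δ = 746/578.228 − 1 = 0.2901485…
Then the exponent is δ²μ/(2 + δ) = (746 − μ)² / (μ·(2 + δ)) = 21.255738.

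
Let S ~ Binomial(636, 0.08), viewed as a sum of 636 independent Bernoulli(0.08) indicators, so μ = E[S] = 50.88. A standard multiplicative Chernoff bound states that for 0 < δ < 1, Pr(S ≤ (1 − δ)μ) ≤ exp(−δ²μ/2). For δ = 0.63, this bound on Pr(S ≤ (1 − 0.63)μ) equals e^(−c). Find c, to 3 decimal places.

c = δ²μ/2 = 0.63²·50.88/2 = 10.0971.

10.097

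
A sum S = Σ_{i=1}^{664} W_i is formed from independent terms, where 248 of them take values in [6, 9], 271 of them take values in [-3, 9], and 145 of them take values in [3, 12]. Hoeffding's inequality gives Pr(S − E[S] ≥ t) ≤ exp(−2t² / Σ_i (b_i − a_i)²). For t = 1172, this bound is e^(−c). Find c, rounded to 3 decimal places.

51.832

Σ(b_i − a_i)² = 248·3² + 271·12² + 145·9² = 53001.
c = 2t² / 53001 = 2·1172² / 53001 = 51.8324.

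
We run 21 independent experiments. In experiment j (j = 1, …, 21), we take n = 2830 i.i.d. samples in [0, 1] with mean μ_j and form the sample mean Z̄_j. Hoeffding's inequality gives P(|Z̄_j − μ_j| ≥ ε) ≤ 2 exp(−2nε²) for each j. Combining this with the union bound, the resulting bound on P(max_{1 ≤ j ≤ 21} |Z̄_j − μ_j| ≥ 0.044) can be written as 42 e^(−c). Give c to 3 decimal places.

Union bound over the 21 events: P(max_{1 ≤ j ≤ 21} |Z̄_j − μ_j| ≥ 0.044) ≤ 21·2·exp(−2nε²) = 42 exp(−2·2830·0.044²).
So c = 2·2830·0.044² = 10.9578.

10.958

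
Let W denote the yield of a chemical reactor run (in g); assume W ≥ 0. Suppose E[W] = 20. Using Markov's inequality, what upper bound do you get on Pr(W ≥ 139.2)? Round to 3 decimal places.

0.144

Markov's inequality: for a non-negative random variable, Pr(W ≥ a) ≤ E[W]/a.
Here E[W] = 20 and a = 139.2, so the bound is 20/139.2 = 0.1437.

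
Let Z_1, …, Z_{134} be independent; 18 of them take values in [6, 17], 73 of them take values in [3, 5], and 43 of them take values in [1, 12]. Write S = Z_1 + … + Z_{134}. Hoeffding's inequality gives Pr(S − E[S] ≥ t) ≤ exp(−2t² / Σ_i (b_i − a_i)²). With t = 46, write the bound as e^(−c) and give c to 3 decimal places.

0.552

Σ(b_i − a_i)² = 18·11² + 73·2² + 43·11² = 7673.
c = 2t² / 7673 = 2·46² / 7673 = 0.5515.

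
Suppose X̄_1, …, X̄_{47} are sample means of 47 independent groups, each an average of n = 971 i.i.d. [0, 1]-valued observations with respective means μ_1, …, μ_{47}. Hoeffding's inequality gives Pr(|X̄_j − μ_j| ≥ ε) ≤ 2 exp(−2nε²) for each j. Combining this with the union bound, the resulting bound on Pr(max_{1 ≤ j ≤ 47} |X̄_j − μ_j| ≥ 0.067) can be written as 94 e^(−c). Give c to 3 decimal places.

8.718

Union bound over the 47 events: Pr(max_{1 ≤ j ≤ 47} |X̄_j − μ_j| ≥ 0.067) ≤ 47·2·exp(−2nε²) = 94 exp(−2·971·0.067²).
So c = 2·971·0.067² = 8.7176.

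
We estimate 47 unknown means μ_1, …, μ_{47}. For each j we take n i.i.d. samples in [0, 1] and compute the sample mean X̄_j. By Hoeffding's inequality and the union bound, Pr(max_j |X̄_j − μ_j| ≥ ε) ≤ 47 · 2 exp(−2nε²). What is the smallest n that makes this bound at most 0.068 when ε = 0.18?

112

Need 2·47·exp(−2nε²) ≤ 0.068, i.e. exp(−2nε²) ≤ 0.068/94.
So 2nε² ≥ ln(94/0.068) = 7.231542.
Hence n ≥ 7.231542/(2·0.18²) = 111.598.
The smallest integer n is 112.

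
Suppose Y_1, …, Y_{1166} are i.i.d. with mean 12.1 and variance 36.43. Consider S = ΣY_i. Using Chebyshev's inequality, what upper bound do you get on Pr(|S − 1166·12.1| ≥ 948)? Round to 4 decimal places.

Var(S) = n·Var(Y_i) = 1166·36.43 = 42477.38.
Chebyshev: Pr(|S − 1166·12.1| ≥ 948) ≤ Var(S)/948² = 42477.38/898704 = 0.0473.

0.0473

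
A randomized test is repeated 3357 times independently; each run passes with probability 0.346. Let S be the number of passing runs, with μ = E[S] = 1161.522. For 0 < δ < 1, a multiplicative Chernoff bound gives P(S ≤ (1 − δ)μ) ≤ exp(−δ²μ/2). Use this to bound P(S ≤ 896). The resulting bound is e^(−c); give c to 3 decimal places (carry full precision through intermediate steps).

Write 896 = (1 − δ)μ, so δ = 1 − 896/1161.522 = 0.2285983…
Then the exponent is δ²μ/2 = (μ − 896)²/(2μ) = 30.348944.

30.349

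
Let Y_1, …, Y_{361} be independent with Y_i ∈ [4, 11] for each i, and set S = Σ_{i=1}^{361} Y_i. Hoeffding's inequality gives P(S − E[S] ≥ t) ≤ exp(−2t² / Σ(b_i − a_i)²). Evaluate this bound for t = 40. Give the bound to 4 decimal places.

Σ(b_i − a_i)² = 361·(7)² = 17689.
Exponent = 2·40²/17689 = 0.1809.
Bound = exp(−0.1809) = 0.83452.

0.8345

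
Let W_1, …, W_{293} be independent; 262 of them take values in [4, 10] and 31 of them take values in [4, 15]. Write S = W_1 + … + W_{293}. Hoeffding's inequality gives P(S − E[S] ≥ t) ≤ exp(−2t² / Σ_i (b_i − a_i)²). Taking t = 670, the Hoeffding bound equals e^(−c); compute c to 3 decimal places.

68.103

Σ(b_i − a_i)² = 262·6² + 31·11² = 13183.
c = 2t² / 13183 = 2·670² / 13183 = 68.1029.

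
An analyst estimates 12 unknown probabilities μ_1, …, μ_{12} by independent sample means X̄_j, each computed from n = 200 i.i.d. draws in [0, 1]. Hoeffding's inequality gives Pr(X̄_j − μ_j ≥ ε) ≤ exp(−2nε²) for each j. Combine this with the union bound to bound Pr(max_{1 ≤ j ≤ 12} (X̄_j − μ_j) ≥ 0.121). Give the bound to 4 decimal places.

Per-experiment Hoeffding bound: exp(−2·200·0.121²) = exp(−5.85640) = 0.0028615.
Union bound over 12 events: 12·0.0028615 = 0.03434.

0.0343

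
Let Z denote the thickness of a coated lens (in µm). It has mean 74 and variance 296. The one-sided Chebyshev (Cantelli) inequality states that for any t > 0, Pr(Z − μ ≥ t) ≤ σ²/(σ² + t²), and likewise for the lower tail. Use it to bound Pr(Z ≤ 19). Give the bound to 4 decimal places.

0.0891

Here σ² = 296 and t = 55, so σ² + t² = 3321.
Cantelli's bound: 296/3321 = 0.0891.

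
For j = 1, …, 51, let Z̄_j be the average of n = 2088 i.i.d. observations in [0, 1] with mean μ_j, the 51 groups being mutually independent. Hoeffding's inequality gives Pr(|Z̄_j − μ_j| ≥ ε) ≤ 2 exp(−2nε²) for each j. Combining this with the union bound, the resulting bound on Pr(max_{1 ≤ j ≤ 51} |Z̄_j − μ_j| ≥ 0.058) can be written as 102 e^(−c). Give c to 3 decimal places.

Union bound over the 51 events: Pr(max_{1 ≤ j ≤ 51} |Z̄_j − μ_j| ≥ 0.058) ≤ 51·2·exp(−2nε²) = 102 exp(−2·2088·0.058²).
So c = 2·2088·0.058² = 14.0481.

14.048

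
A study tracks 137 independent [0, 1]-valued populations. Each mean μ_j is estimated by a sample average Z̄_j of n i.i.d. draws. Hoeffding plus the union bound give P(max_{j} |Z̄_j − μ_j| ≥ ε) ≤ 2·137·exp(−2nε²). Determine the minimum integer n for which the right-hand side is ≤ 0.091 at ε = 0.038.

2774

Need 2·137·exp(−2nε²) ≤ 0.091, i.e. exp(−2nε²) ≤ 0.091/274.
So 2nε² ≥ ln(274/0.091) = 8.010024.
Hence n ≥ 8.010024/(2·0.038²) = 2773.554.
The smallest integer n is 2774.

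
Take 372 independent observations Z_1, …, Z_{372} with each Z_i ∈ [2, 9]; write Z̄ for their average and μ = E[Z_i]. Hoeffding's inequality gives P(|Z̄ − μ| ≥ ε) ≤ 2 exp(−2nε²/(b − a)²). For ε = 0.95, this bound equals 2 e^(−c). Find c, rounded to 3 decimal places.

13.703

c = 2nε²/(b − a)² = 2·372·0.95² / 7² = 13.7033.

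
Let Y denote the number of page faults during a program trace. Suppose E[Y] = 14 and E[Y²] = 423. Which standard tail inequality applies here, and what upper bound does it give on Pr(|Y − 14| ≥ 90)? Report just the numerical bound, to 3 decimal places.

0.028

The first two moments determine the variance, so Chebyshev's inequality is the sharpest standard bound available.
Var(Y) = E[Y²] − (E[Y])² = 423 − 196 = 227.
Chebyshev's inequality: Pr(|Y − μ| ≥ t) ≤ Var(Y)/t² = 227/8100 = 0.0280.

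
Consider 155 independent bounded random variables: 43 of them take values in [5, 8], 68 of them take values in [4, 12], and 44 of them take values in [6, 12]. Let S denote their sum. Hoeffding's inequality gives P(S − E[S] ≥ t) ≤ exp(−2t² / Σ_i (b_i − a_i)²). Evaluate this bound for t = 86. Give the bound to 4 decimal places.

0.0964

Σ(b_i − a_i)² = 43·3² + 68·8² + 44·6² = 6323.
Exponent = 2·86² / 6323 = 2.33940.
Bound = exp(−2.33940) = 0.09639.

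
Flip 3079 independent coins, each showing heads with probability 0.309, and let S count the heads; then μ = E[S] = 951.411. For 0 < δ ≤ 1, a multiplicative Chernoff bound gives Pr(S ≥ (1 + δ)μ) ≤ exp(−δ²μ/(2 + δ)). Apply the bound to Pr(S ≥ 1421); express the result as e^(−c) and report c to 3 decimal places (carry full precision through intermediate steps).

92.949

Write 1421 = (1 + δ)μ, so δ = 1421/951.411 − 1 = 0.4935711…
Then the exponent is δ²μ/(2 + δ) = (1421 − μ)² / (μ·(2 + δ)) = 92.949252.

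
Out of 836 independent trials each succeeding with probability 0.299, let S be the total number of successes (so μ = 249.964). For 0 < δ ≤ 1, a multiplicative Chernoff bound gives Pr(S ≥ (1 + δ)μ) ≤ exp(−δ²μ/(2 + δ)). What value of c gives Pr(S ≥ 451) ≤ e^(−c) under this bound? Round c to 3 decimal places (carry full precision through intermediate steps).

57.657

Write 451 = (1 + δ)μ, so δ = 451/249.964 − 1 = 0.8042598…
Then the exponent is δ²μ/(2 + δ) = (451 − μ)² / (μ·(2 + δ)) = 57.656989.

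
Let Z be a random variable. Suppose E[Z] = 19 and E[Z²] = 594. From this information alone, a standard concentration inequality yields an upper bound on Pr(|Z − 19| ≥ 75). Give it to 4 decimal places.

0.0414

The first two moments determine the variance, so Chebyshev's inequality is the sharpest standard bound available.
Var(Z) = E[Z²] − (E[Z])² = 594 − 361 = 233.
Chebyshev's inequality: Pr(|Z − μ| ≥ t) ≤ Var(Z)/t² = 233/5625 = 0.0414.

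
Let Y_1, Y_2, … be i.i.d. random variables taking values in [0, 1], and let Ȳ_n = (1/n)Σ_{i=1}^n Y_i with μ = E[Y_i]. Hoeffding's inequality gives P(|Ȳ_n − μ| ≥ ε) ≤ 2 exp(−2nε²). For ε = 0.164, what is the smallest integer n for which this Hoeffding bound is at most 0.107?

55

Require 2·exp(−2nε²) ≤ 0.107, i.e. 2nε² ≥ ln(2/0.107) = 2.928074.
So n ≥ 2.928074 / (2·0.164²) = 54.433.
The smallest integer n is 55.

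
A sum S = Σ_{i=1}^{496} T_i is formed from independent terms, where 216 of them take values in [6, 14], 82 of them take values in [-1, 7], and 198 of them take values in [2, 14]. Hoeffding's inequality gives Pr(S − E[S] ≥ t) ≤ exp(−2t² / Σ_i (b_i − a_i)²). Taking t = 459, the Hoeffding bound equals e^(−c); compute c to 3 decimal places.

8.855

Σ(b_i − a_i)² = 216·8² + 82·8² + 198·12² = 47584.
c = 2t² / 47584 = 2·459² / 47584 = 8.8551.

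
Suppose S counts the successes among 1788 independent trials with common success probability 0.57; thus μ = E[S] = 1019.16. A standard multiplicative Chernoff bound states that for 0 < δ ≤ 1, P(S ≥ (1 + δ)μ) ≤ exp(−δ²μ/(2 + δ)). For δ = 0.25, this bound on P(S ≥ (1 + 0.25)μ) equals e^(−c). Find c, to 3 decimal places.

c = δ²μ/(2 + δ) = 0.25²·1019.16/(2 + 0.25) = 28.3100.

28.310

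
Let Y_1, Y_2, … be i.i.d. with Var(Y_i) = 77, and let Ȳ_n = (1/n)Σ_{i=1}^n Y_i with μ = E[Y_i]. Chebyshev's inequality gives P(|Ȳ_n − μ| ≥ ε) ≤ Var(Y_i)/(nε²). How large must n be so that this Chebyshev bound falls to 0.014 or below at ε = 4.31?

Require 77/(n·4.31²) ≤ 0.014, i.e. n ≥ 77/(0.014·4.31²) = 296.079.
The smallest integer n is 297.

297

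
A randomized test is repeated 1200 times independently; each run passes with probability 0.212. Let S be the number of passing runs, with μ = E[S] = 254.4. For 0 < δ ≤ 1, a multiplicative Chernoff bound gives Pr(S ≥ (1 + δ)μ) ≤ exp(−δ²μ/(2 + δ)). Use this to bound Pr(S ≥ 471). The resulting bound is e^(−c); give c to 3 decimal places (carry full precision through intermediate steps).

64.675

Write 471 = (1 + δ)μ, so δ = 471/254.4 − 1 = 0.8514151…
Then the exponent is δ²μ/(2 + δ) = (471 − μ)² / (μ·(2 + δ)) = 64.675434.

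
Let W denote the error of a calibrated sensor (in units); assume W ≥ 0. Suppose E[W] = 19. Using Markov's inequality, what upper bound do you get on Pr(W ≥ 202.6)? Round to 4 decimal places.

0.0938

Markov's inequality: for a non-negative random variable, Pr(W ≥ a) ≤ E[W]/a.
Here E[W] = 19 and a = 202.6, so the bound is 19/202.6 = 0.0938.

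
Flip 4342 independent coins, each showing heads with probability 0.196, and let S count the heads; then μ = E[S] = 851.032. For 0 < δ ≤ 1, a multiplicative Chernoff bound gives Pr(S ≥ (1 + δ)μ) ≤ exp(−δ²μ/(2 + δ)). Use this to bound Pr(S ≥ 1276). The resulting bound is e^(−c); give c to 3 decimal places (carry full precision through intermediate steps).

Write 1276 = (1 + δ)μ, so δ = 1276/851.032 − 1 = 0.4993561…
Then the exponent is δ²μ/(2 + δ) = (1276 − μ)² / (μ·(2 + δ)) = 84.906010.

84.906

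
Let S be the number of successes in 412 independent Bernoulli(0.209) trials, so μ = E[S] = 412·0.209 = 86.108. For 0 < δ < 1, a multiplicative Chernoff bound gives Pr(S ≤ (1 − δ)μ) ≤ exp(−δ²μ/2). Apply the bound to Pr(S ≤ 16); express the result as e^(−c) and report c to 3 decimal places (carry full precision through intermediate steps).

Write 16 = (1 − δ)μ, so δ = 1 − 16/86.108 = 0.8141868…
Then the exponent is δ²μ/2 = (μ − 16)²/(2μ) = 28.540505.

28.541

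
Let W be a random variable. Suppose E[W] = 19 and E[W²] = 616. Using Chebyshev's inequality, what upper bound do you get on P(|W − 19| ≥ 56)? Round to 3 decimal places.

0.081

Var(W) = E[W²] − (E[W])² = 616 − 361 = 255.
Chebyshev's inequality: P(|W − μ| ≥ t) ≤ Var(W)/t² = 255/3136 = 0.0813.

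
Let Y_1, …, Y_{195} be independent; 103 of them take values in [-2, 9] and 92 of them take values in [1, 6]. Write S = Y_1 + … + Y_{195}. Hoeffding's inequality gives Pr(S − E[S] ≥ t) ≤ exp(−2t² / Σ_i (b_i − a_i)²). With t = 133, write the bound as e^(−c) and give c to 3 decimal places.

2.396

Σ(b_i − a_i)² = 103·11² + 92·5² = 14763.
c = 2t² / 14763 = 2·133² / 14763 = 2.3964.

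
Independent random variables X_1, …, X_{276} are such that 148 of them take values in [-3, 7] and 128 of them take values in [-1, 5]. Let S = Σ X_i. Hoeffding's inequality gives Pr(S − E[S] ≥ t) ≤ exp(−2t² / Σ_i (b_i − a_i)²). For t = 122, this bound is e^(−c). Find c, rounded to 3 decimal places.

Σ(b_i − a_i)² = 148·10² + 128·6² = 19408.
c = 2t² / 19408 = 2·122² / 19408 = 1.5338.

1.534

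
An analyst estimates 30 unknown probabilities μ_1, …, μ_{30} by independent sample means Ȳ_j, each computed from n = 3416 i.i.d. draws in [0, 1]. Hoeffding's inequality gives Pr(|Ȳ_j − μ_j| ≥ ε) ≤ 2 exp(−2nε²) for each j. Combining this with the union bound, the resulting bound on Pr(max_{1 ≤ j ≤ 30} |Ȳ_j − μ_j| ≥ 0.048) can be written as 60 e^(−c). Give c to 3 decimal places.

15.741

Union bound over the 30 events: Pr(max_{1 ≤ j ≤ 30} |Ȳ_j − μ_j| ≥ 0.048) ≤ 30·2·exp(−2nε²) = 60 exp(−2·3416·0.048²).
So c = 2·3416·0.048² = 15.7409.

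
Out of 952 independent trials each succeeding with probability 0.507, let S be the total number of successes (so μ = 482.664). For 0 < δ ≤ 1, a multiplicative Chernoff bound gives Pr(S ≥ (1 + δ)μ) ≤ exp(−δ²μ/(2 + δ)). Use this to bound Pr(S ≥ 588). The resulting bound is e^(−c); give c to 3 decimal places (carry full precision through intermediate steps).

10.363

Write 588 = (1 + δ)μ, so δ = 588/482.664 − 1 = 0.2182388…
Then the exponent is δ²μ/(2 + δ) = (588 − μ)² / (μ·(2 + δ)) = 10.363357.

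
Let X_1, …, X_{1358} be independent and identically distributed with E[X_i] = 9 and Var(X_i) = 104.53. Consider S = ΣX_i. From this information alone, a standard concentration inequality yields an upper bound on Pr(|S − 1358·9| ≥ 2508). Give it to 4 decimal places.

With mean and variance of each term known, Chebyshev's inequality bounds the deviation of the sum (or sample mean).
Var(S) = n·Var(X_i) = 1358·104.53 = 141951.74.
Chebyshev: Pr(|S − 1358·9| ≥ 2508) ≤ Var(S)/2508² = 141951.74/6290064 = 0.0226.

0.0226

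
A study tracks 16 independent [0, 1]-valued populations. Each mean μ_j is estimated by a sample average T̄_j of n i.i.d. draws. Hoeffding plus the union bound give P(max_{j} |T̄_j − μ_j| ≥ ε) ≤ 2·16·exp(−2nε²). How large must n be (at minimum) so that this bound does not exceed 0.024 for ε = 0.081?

Need 2·16·exp(−2nε²) ≤ 0.024, i.e. exp(−2nε²) ≤ 0.024/32.
So 2nε² ≥ ln(32/0.024) = 7.195437.
Hence n ≥ 7.195437/(2·0.081²) = 548.349.
The smallest integer n is 549.

549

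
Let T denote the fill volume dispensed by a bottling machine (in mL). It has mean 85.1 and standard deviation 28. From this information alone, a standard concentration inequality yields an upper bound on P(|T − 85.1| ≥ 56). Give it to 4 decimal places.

Mean and variance are known, so Chebyshev's inequality applies.
Chebyshev: P(|T − μ| ≥ t) ≤ Var(T)/t².
Var(T) = σ² = 28² = 784.
Bound = 784 / 3136 = 0.2500.

0.2500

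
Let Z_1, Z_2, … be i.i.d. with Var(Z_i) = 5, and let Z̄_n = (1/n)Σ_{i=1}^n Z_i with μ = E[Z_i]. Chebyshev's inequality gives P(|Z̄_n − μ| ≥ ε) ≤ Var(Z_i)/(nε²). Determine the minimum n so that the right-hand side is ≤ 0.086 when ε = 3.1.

7

Require 5/(n·3.1²) ≤ 0.086, i.e. n ≥ 5/(0.086·3.1²) = 6.050.
The smallest integer n is 7.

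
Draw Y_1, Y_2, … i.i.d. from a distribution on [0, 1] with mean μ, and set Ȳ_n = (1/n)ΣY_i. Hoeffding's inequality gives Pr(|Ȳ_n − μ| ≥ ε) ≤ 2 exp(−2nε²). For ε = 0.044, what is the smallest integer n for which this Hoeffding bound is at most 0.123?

Require 2·exp(−2nε²) ≤ 0.123, i.e. 2nε² ≥ ln(2/0.123) = 2.788718.
So n ≥ 2.788718 / (2·0.044²) = 720.227.
The smallest integer n is 721.

721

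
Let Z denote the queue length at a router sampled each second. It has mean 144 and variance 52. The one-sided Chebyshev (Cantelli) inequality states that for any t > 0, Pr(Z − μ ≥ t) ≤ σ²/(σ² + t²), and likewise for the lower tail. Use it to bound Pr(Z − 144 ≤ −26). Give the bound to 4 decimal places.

0.0714

Here σ² = 52 and t = 26, so σ² + t² = 728.
Cantelli's bound: 52/728 = 0.0714.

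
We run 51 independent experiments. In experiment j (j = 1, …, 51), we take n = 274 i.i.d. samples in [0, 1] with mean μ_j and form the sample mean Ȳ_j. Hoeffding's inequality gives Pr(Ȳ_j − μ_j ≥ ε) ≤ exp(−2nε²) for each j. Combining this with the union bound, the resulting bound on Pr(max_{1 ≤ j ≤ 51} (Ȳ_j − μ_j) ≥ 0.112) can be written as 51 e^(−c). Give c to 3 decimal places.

6.874

Union bound over the 51 events: Pr(max_{1 ≤ j ≤ 51} (Ȳ_j − μ_j) ≥ 0.112) ≤ 51·exp(−2nε²) = 51 exp(−2·274·0.112²).
So c = 2·274·0.112² = 6.8741.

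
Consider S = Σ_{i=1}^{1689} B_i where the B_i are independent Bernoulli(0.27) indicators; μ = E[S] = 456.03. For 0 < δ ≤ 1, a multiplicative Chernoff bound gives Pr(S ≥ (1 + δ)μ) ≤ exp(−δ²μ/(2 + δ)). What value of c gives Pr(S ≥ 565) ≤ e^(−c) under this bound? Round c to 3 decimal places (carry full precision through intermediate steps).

11.630

Write 565 = (1 + δ)μ, so δ = 565/456.03 − 1 = 0.2389536…
Then the exponent is δ²μ/(2 + δ) = (565 − μ)² / (μ·(2 + δ)) = 11.629884.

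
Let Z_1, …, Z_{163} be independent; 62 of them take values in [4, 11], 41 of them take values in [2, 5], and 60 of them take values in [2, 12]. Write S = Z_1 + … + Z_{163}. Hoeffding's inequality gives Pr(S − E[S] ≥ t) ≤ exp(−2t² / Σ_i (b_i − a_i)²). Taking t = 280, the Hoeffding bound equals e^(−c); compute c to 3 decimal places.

16.668

Σ(b_i − a_i)² = 62·7² + 41·3² + 60·10² = 9407.
c = 2t² / 9407 = 2·280² / 9407 = 16.6684.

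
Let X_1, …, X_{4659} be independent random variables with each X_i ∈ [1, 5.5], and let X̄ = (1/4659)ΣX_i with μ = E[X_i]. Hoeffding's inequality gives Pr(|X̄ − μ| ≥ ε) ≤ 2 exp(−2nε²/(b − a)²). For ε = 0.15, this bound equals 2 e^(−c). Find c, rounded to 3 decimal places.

10.353

c = 2nε²/(b − a)² = 2·4659·0.15² / 4.5² = 10.3533.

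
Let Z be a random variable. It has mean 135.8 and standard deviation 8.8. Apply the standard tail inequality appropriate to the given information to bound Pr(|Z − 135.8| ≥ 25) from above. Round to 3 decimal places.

Mean and variance are known, so Chebyshev's inequality applies.
Chebyshev: Pr(|Z − μ| ≥ t) ≤ Var(Z)/t².
Var(Z) = σ² = 8.8² = 77.44.
Bound = 77.44 / 625 = 0.1239.

0.124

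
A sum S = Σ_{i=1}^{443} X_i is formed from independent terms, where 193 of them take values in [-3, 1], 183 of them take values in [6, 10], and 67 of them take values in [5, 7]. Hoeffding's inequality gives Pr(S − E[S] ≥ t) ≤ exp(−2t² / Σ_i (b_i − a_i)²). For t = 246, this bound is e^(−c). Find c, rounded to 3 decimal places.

19.260

Σ(b_i − a_i)² = 193·4² + 183·4² + 67·2² = 6284.
c = 2t² / 6284 = 2·246² / 6284 = 19.2603.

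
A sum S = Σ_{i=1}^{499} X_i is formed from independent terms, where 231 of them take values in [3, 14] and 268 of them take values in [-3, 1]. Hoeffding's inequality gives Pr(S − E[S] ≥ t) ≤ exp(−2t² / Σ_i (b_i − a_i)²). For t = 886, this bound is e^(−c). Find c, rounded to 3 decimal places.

48.699

Σ(b_i − a_i)² = 231·11² + 268·4² = 32239.
c = 2t² / 32239 = 2·886² / 32239 = 48.6985.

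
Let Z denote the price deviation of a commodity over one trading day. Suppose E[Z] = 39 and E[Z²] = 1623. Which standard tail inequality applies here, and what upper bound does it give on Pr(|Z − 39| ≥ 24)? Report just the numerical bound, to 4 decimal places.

The first two moments determine the variance, so Chebyshev's inequality is the sharpest standard bound available.
Var(Z) = E[Z²] − (E[Z])² = 1623 − 1521 = 102.
Chebyshev's inequality: Pr(|Z − μ| ≥ t) ≤ Var(Z)/t² = 102/576 = 0.1771.

0.1771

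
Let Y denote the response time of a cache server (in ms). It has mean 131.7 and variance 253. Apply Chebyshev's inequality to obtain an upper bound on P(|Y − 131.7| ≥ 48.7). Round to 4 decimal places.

Chebyshev: P(|Y − μ| ≥ t) ≤ Var(Y)/t².
Bound = 253 / 2371.69 = 0.1067.

0.1067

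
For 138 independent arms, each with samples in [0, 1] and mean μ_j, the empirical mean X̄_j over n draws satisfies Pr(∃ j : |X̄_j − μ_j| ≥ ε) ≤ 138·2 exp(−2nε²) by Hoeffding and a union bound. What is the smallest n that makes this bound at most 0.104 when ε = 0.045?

1947

Need 2·138·exp(−2nε²) ≤ 0.104, i.e. exp(−2nε²) ≤ 0.104/276.
So 2nε² ≥ ln(276/0.104) = 7.883765.
Hence n ≥ 7.883765/(2·0.045²) = 1946.609.
The smallest integer n is 1947.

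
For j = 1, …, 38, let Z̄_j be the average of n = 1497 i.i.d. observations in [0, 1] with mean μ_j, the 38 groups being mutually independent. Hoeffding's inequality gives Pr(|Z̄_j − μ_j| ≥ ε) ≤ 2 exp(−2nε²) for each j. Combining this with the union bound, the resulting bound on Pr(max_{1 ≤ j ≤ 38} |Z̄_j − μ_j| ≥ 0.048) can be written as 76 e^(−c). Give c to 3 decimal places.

6.898

Union bound over the 38 events: Pr(max_{1 ≤ j ≤ 38} |Z̄_j − μ_j| ≥ 0.048) ≤ 38·2·exp(−2nε²) = 76 exp(−2·1497·0.048²).
So c = 2·1497·0.048² = 6.8982.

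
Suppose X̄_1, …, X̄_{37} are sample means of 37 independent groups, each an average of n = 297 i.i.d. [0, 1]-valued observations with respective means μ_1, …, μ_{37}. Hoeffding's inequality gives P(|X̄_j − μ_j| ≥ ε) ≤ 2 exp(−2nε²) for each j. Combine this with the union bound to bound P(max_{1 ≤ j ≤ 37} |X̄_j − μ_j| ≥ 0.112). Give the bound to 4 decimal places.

Per-experiment Hoeffding bound: 2·exp(−2·297·0.112²) = 2·exp(−7.45114) = 0.0011616.
Union bound over 37 events: 37·0.0011616 = 0.04298.

0.0430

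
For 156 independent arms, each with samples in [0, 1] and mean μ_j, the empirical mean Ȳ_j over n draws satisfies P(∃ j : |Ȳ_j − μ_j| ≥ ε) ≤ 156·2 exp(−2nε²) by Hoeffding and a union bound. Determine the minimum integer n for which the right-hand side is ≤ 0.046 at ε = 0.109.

Need 2·156·exp(−2nε²) ≤ 0.046, i.e. exp(−2nε²) ≤ 0.046/312.
So 2nε² ≥ ln(312/0.046) = 8.822117.
Hence n ≥ 8.822117/(2·0.109²) = 371.270.
The smallest integer n is 372.

372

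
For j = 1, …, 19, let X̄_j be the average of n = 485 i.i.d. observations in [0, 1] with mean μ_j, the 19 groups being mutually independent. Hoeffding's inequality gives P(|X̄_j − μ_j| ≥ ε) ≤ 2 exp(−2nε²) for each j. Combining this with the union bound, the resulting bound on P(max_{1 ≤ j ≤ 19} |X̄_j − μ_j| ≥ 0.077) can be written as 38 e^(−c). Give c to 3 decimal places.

5.751

Union bound over the 19 events: P(max_{1 ≤ j ≤ 19} |X̄_j − μ_j| ≥ 0.077) ≤ 19·2·exp(−2nε²) = 38 exp(−2·485·0.077²).
So c = 2·485·0.077² = 5.7511.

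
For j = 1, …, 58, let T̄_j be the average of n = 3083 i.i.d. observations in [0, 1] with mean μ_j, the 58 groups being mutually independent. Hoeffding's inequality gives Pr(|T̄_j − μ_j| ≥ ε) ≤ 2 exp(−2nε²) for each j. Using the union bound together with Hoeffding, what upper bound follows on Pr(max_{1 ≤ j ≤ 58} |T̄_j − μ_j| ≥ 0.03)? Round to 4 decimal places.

Per-experiment Hoeffding bound: 2·exp(−2·3083·0.03²) = 2·exp(−5.54940) = 0.0077796.
Union bound over 58 events: 58·0.0077796 = 0.45122.

0.4512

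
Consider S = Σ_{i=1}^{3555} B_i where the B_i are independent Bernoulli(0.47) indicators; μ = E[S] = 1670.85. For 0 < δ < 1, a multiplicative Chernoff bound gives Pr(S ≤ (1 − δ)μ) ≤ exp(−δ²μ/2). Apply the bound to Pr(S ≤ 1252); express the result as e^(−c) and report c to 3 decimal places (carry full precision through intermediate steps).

52.499

Write 1252 = (1 − δ)μ, so δ = 1 − 1252/1670.85 = 0.2506808…
Then the exponent is δ²μ/2 = (μ − 1252)²/(2μ) = 52.498825.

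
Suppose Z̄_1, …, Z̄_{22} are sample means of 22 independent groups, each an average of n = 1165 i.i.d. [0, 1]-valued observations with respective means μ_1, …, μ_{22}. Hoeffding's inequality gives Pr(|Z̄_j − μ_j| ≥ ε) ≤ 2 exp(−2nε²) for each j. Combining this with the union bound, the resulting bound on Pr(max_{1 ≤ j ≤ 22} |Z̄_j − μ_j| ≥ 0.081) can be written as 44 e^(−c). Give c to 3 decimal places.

Union bound over the 22 events: Pr(max_{1 ≤ j ≤ 22} |Z̄_j − μ_j| ≥ 0.081) ≤ 22·2·exp(−2nε²) = 44 exp(−2·1165·0.081²).
So c = 2·1165·0.081² = 15.2871.

15.287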